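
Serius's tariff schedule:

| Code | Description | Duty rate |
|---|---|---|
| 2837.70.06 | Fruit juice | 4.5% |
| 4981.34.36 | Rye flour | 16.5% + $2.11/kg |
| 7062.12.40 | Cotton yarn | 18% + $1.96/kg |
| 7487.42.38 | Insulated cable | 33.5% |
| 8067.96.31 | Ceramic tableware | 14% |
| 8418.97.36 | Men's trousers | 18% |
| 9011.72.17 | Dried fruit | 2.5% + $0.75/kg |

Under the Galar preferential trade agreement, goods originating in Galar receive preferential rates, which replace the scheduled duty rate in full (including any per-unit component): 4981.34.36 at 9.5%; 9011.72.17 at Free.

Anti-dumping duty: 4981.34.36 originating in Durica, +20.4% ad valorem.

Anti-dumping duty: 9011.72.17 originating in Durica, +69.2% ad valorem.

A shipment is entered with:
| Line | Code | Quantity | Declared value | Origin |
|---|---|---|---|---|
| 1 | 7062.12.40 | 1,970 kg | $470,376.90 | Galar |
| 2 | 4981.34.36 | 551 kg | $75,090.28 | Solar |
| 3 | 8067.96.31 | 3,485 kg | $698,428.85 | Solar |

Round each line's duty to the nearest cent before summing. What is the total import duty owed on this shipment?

Line 1 (7062.12.40, Galar, 1,970 kg, $470,376.90):
Base rate for 7062.12.40 is 18% + $1.96/kg.
Origin Galar is the FTA partner but 7062.12.40 is not on the preference list; base rate stands.
Duty = $470,376.90 × 18% + 1,970 × $1.96 = $88,529.04.
Line 2 (4981.34.36, Solar, 551 kg, $75,090.28):
Base rate for 4981.34.36 is 16.5% + $2.11/kg.
4981.34.36 has an FTA preferential rate, but origin Solar is not Galar; base rate stands.
The additional-duty order on 4981.34.36 targets Durica, not Solar; it does not apply.
Duty = $75,090.28 × 16.5% + 551 × $2.11 = $13,552.51.
Line 3 (8067.96.31, Solar, 3,485 kg, $698,428.85):
Base rate for 8067.96.31 is 14%.
Duty = $698,428.85 × 14% = $97,780.04.
Total = $88,529.04 + $13,552.51 + $97,780.04 = $199,861.59.

$199,861.59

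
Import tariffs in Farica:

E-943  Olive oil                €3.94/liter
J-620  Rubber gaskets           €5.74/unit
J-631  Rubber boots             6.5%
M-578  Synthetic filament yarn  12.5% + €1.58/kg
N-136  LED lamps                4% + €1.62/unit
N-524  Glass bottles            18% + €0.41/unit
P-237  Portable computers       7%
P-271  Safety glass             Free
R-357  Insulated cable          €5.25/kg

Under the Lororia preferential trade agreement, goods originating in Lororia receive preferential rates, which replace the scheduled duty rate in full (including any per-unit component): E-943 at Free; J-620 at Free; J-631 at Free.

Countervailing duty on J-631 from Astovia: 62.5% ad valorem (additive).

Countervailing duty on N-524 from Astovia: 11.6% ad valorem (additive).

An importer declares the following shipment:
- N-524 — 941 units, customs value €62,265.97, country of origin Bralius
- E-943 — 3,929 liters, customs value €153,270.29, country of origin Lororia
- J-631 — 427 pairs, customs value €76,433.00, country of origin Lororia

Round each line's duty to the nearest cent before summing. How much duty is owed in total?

€11,593.68

Line 1 (N-524, Bralius, 941 units, €62,265.97):
Base rate for N-524 is 18% + €0.41/unit.
The additional-duty order on N-524 targets Astovia, not Bralius; it does not apply.
Duty = €62,265.97 × 18% + 941 × €0.41 = €11,593.68.
Line 2 (E-943, Lororia, 3,929 liters, €153,270.29):
Base rate for E-943 is €3.94/liter.
Origin Lororia qualifies under the Farica–Lororia agreement and E-943 is covered: preferential rate Free applies instead.
Duty = €153,270.29 × 0% = €0.00.
Line 3 (J-631, Lororia, 427 pairs, €76,433.00):
Base rate for J-631 is 6.5%.
Origin Lororia qualifies under the Farica–Lororia agreement and J-631 is covered: preferential rate Free applies instead.
The additional-duty order on J-631 targets Astovia, not Lororia; it does not apply.
Duty = €76,433.00 × 0% = €0.00.
Total = €11,593.68 + €0.00 + €0.00 = €11,593.68.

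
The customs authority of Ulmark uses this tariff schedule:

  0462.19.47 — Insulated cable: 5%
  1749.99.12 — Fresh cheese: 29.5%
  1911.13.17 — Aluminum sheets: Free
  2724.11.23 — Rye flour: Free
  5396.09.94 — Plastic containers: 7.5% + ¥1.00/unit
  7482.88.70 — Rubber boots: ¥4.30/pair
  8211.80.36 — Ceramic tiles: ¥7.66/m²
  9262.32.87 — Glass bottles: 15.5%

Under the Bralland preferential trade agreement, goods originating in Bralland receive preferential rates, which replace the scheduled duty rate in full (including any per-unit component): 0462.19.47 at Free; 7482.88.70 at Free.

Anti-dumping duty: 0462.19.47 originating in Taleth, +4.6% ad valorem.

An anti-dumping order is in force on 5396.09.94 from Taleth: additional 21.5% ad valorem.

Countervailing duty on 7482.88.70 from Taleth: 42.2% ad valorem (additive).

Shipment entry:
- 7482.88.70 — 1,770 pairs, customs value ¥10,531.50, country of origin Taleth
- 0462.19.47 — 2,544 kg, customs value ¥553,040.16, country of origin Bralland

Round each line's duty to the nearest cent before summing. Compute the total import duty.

¥12,055.29

Line 1 (7482.88.70, Taleth, 1,770 pairs, ¥10,531.50):
Base rate for 7482.88.70 is ¥4.30/pair.
7482.88.70 has an FTA preferential rate, but origin Taleth is not Bralland; base rate stands.
Additional duty on 7482.88.70 from Taleth: +42.2% ad valorem. Applied ad valorem rate = 42.2%.
Duty = ¥10,531.50 × 42.2% + 1,770 × ¥4.30 = ¥12,055.29.
Line 2 (0462.19.47, Bralland, 2,544 kg, ¥553,040.16):
Base rate for 0462.19.47 is 5%.
Origin Bralland qualifies under the Ulmark–Bralland agreement and 0462.19.47 is covered: preferential rate Free applies instead.
The additional-duty order on 0462.19.47 targets Taleth, not Bralland; it does not apply.
Duty = ¥553,040.16 × 0% = ¥0.00.
Total = ¥12,055.29 + ¥0.00 = ¥12,055.29.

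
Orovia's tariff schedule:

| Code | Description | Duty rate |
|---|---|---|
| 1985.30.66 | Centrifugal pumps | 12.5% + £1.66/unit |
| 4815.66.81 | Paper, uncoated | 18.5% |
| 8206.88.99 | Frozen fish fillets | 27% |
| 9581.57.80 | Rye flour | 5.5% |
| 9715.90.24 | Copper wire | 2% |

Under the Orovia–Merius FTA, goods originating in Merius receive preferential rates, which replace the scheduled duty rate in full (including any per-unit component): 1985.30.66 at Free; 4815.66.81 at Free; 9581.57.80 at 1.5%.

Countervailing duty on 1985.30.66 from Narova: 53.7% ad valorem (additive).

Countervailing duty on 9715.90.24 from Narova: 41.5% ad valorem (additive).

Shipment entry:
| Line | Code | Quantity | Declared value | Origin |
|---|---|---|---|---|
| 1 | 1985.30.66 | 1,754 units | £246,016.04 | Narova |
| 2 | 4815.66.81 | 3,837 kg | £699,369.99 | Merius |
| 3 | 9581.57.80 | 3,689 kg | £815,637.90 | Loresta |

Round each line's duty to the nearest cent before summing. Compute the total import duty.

Line 1 (1985.30.66, Narova, 1,754 units, £246,016.04):
Base rate for 1985.30.66 is 12.5% + £1.66/unit.
1985.30.66 has an FTA preferential rate, but origin Narova is not Merius; base rate stands.
Additional duty on 1985.30.66 from Narova: +53.7%. Applied ad valorem rate: 12.5% + 53.7% = 66.2%.
Duty = £246,016.04 × 66.2% + 1,754 × £1.66 = £165,774.26.
Line 2 (4815.66.81, Merius, 3,837 kg, £699,369.99):
Base rate for 4815.66.81 is 18.5%.
Origin Merius qualifies under the Orovia–Merius agreement and 4815.66.81 is covered: preferential rate Free applies instead.
Duty = £699,369.99 × 0% = £0.00.
Line 3 (9581.57.80, Loresta, 3,689 kg, £815,637.90):
Base rate for 9581.57.80 is 5.5%.
9581.57.80 has an FTA preferential rate, but origin Loresta is not Merius; base rate stands.
Duty = £815,637.90 × 5.5% = £44,860.08.
Total = £165,774.26 + £0.00 + £44,860.08 = £210,634.34.

£210,634.34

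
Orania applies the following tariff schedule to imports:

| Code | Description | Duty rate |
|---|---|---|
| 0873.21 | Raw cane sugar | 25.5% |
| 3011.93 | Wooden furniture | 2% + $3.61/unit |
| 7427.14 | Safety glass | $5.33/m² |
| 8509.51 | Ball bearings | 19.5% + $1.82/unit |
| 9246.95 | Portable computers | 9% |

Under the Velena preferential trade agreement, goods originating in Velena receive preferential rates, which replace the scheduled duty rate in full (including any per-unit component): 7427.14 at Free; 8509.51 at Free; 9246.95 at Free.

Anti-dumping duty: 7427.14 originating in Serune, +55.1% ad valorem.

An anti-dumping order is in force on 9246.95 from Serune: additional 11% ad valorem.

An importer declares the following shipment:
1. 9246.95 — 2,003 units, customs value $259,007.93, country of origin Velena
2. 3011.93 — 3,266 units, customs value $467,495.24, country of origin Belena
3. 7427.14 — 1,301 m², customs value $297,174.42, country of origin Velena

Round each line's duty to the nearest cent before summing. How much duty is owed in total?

$21,140.16

Line 1 (9246.95, Velena, 2,003 units, $259,007.93):
Base rate for 9246.95 is 9%.
Origin Velena qualifies under the Orania–Velena agreement and 9246.95 is covered: preferential rate Free applies instead.
The additional-duty order on 9246.95 targets Serune, not Velena; it does not apply.
Duty = $259,007.93 × 0% = $0.00.
Line 2 (3011.93, Belena, 3,266 units, $467,495.24):
Base rate for 3011.93 is 2% + $3.61/unit.
Duty = $467,495.24 × 2% + 3,266 × $3.61 = $21,140.16.
Line 3 (7427.14, Velena, 1,301 m², $297,174.42):
Base rate for 7427.14 is $5.33/m².
Origin Velena qualifies under the Orania–Velena agreement and 7427.14 is covered: preferential rate Free applies instead.
The additional-duty order on 7427.14 targets Serune, not Velena; it does not apply.
Duty = $297,174.42 × 0% = $0.00.
Total = $0.00 + $21,140.16 + $0.00 = $21,140.16.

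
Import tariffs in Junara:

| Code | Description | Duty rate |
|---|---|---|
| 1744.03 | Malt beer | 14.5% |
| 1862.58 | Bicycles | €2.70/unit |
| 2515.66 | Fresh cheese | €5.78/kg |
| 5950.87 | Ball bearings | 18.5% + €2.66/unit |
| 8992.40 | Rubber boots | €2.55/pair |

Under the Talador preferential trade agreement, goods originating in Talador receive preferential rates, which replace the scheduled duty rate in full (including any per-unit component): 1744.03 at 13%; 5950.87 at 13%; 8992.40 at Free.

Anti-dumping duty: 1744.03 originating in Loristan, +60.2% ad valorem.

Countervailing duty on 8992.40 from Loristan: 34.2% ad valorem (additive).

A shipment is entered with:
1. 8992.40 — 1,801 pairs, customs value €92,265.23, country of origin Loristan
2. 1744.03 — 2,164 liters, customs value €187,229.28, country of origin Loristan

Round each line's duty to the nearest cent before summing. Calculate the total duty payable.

Line 1 (8992.40, Loristan, 1,801 pairs, €92,265.23):
Base rate for 8992.40 is €2.55/pair.
8992.40 has an FTA preferential rate, but origin Loristan is not Talador; base rate stands.
Additional duty on 8992.40 from Loristan: +34.2% ad valorem. Applied ad valorem rate = 34.2%.
Duty = €92,265.23 × 34.2% + 1,801 × €2.55 = €36,147.26.
Line 2 (1744.03, Loristan, 2,164 liters, €187,229.28):
Base rate for 1744.03 is 14.5%.
1744.03 has an FTA preferential rate, but origin Loristan is not Talador; base rate stands.
Additional duty on 1744.03 from Loristan: +60.2%. Applied ad valorem rate: 14.5% + 60.2% = 74.7%.
Duty = €187,229.28 × 74.7% = €139,860.27.
Total = €36,147.26 + €139,860.27 = €176,007.53.

€176,007.53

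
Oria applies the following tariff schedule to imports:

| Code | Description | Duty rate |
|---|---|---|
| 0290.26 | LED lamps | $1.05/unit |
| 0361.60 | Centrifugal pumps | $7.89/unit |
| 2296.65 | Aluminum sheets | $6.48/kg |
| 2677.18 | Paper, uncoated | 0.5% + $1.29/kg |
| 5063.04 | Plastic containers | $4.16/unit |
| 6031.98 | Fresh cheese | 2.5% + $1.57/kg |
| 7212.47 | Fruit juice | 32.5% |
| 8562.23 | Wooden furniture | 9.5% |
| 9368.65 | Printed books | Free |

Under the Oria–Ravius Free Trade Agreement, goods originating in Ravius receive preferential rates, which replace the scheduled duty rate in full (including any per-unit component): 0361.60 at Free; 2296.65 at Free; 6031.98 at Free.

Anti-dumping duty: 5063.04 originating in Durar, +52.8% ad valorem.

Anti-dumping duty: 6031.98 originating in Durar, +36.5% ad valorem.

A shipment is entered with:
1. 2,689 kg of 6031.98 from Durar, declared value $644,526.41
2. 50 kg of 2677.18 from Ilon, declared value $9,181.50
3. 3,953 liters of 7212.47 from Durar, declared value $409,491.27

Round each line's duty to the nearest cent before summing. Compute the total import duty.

$388,782.10

Line 1 (6031.98, Durar, 2,689 kg, $644,526.41):
Base rate for 6031.98 is 2.5% + $1.57/kg.
6031.98 has an FTA preferential rate, but origin Durar is not Ravius; base rate stands.
Additional duty on 6031.98 from Durar: +36.5%. Applied ad valorem rate: 2.5% + 36.5% = 39%.
Duty = $644,526.41 × 39% + 2,689 × $1.57 = $255,587.03.
Line 2 (2677.18, Ilon, 50 kg, $9,181.50):
Base rate for 2677.18 is 0.5% + $1.29/kg.
Duty = $9,181.50 × 0.5% + 50 × $1.29 = $110.41.
Line 3 (7212.47, Durar, 3,953 liters, $409,491.27):
Base rate for 7212.47 is 32.5%.
Duty = $409,491.27 × 32.5% = $133,084.66.
Total = $255,587.03 + $110.41 + $133,084.66 = $388,782.10.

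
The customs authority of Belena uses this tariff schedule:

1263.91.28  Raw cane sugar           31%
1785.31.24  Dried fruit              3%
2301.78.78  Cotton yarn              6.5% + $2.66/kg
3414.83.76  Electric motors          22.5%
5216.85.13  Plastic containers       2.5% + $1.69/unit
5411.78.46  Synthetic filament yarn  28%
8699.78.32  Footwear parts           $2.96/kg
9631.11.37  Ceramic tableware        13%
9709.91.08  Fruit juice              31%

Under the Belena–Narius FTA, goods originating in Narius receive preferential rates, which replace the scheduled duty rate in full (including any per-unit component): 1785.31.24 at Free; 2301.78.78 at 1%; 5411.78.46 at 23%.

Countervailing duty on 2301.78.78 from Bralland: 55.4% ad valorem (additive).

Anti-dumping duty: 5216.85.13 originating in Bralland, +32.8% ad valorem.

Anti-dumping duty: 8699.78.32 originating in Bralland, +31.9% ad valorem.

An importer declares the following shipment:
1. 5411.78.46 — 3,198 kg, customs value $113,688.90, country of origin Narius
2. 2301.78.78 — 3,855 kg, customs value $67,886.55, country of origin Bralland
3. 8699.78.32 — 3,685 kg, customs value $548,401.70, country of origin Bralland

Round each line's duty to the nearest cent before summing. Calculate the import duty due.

$264,272.26

Line 1 (5411.78.46, Narius, 3,198 kg, $113,688.90):
Base rate for 5411.78.46 is 28%.
Origin Narius qualifies under the Belena–Narius agreement and 5411.78.46 is covered: preferential rate 23% applies instead.
Duty = $113,688.90 × 23% = $26,148.45.
Line 2 (2301.78.78, Bralland, 3,855 kg, $67,886.55):
Base rate for 2301.78.78 is 6.5% + $2.66/kg.
2301.78.78 has an FTA preferential rate, but origin Bralland is not Narius; base rate stands.
Additional duty on 2301.78.78 from Bralland: +55.4%. Applied ad valorem rate: 6.5% + 55.4% = 61.9%.
Duty = $67,886.55 × 61.9% + 3,855 × $2.66 = $52,276.07.
Line 3 (8699.78.32, Bralland, 3,685 kg, $548,401.70):
Base rate for 8699.78.32 is $2.96/kg.
Additional duty on 8699.78.32 from Bralland: +31.9% ad valorem. Applied ad valorem rate = 31.9%.
Duty = $548,401.70 × 31.9% + 3,685 × $2.96 = $185,847.74.
Total = $26,148.45 + $52,276.07 + $185,847.74 = $264,272.26.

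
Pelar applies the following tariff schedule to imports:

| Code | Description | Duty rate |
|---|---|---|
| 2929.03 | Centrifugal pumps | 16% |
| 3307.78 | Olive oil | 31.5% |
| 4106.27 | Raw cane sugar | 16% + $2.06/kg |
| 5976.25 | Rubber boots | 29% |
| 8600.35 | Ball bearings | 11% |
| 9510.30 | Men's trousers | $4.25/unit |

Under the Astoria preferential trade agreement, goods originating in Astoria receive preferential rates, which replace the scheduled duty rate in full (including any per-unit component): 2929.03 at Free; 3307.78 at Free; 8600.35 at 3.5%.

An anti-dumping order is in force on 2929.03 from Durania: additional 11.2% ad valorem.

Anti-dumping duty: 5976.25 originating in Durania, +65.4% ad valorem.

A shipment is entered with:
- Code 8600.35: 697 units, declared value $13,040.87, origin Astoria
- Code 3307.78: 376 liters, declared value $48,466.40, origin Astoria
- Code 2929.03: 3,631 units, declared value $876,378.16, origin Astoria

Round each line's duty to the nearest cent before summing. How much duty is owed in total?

Line 1 (8600.35, Astoria, 697 units, $13,040.87):
Base rate for 8600.35 is 11%.
Origin Astoria qualifies under the Pelar–Astoria agreement and 8600.35 is covered: preferential rate 3.5% applies instead.
Duty = $13,040.87 × 3.5% = $456.43.
Line 2 (3307.78, Astoria, 376 liters, $48,466.40):
Base rate for 3307.78 is 31.5%.
Origin Astoria qualifies under the Pelar–Astoria agreement and 3307.78 is covered: preferential rate Free applies instead.
Duty = $48,466.40 × 0% = $0.00.
Line 3 (2929.03, Astoria, 3,631 units, $876,378.16):
Base rate for 2929.03 is 16%.
Origin Astoria qualifies under the Pelar–Astoria agreement and 2929.03 is covered: preferential rate Free applies instead.
The additional-duty order on 2929.03 targets Durania, not Astoria; it does not apply.
Duty = $876,378.16 × 0% = $0.00.
Total = $456.43 + $0.00 + $0.00 = $456.43.

$456.43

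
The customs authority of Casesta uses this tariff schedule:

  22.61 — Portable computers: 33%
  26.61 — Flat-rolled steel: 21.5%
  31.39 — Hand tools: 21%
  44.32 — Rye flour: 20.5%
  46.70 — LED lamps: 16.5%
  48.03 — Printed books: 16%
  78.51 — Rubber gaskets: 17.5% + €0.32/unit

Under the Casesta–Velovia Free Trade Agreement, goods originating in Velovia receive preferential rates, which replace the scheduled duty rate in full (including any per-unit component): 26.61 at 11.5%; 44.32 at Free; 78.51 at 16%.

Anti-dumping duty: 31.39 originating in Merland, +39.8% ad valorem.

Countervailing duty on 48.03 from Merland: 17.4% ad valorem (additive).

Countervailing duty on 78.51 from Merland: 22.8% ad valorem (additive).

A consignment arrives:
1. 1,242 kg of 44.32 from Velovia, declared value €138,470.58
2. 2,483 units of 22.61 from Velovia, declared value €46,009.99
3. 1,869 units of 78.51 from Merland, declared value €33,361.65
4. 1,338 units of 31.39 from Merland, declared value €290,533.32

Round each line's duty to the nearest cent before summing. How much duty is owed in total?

€205,870.38

Line 1 (44.32, Velovia, 1,242 kg, €138,470.58):
Base rate for 44.32 is 20.5%.
Origin Velovia qualifies under the Casesta–Velovia agreement and 44.32 is covered: preferential rate Free applies instead.
Duty = €138,470.58 × 0% = €0.00.
Line 2 (22.61, Velovia, 2,483 units, €46,009.99):
Base rate for 22.61 is 33%.
Origin Velovia is the FTA partner but 22.61 is not on the preference list; base rate stands.
Duty = €46,009.99 × 33% = €15,183.30.
Line 3 (78.51, Merland, 1,869 units, €33,361.65):
Base rate for 78.51 is 17.5% + €0.32/unit.
78.51 has an FTA preferential rate, but origin Merland is not Velovia; base rate stands.
Additional duty on 78.51 from Merland: +22.8%. Applied ad valorem rate: 17.5% + 22.8% = 40.3%.
Duty = €33,361.65 × 40.3% + 1,869 × €0.32 = €14,042.82.
Line 4 (31.39, Merland, 1,338 units, €290,533.32):
Base rate for 31.39 is 21%.
Additional duty on 31.39 from Merland: +39.8%. Applied ad valorem rate: 21% + 39.8% = 60.8%.
Duty = €290,533.32 × 60.8% = €176,644.26.
Total = €0.00 + €15,183.30 + €14,042.82 + €176,644.26 = €205,870.38.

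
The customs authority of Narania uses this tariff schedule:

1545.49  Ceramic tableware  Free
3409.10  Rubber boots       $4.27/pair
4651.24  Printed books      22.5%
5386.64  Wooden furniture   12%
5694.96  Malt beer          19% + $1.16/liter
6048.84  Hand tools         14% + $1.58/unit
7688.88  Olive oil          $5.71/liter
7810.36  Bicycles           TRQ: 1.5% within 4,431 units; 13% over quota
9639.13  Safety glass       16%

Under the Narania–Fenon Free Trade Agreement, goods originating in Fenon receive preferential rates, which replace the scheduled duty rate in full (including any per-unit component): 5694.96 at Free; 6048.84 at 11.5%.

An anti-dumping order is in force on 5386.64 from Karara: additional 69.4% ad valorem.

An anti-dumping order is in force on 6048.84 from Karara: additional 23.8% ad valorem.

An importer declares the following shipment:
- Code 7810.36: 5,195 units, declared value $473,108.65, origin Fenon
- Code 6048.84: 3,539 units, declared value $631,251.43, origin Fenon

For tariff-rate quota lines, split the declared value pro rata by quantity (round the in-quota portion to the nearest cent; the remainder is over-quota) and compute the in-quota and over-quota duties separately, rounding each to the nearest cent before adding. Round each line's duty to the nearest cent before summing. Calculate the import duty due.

Line 1 (7810.36, Fenon, 5,195 units, $473,108.65):
Code 7810.36 is under a tariff-rate quota (threshold 4,431 units). In-quota: 4,431 units at 1.5%; over-quota: 764 units at 13%.
Pro-rata value split: in-quota = $473,108.65 × 4,431/5,195 = $403,531.17; over-quota = $473,108.65 − $403,531.17 = $69,577.48.
In-quota duty = $403,531.17 × 1.5% = $6,052.97. Over-quota duty = $69,577.48 × 13% = $9,045.07.
Line duty = $6,052.97 + $9,045.07 = $15,098.04.
Line 2 (6048.84, Fenon, 3,539 units, $631,251.43):
Base rate for 6048.84 is 14% + $1.58/unit.
Origin Fenon qualifies under the Narania–Fenon agreement and 6048.84 is covered: preferential rate 11.5% applies instead.
The additional-duty order on 6048.84 targets Karara, not Fenon; it does not apply.
Duty = $631,251.43 × 11.5% = $72,593.91.
Total = $15,098.04 + $72,593.91 = $87,691.95.

$87,691.95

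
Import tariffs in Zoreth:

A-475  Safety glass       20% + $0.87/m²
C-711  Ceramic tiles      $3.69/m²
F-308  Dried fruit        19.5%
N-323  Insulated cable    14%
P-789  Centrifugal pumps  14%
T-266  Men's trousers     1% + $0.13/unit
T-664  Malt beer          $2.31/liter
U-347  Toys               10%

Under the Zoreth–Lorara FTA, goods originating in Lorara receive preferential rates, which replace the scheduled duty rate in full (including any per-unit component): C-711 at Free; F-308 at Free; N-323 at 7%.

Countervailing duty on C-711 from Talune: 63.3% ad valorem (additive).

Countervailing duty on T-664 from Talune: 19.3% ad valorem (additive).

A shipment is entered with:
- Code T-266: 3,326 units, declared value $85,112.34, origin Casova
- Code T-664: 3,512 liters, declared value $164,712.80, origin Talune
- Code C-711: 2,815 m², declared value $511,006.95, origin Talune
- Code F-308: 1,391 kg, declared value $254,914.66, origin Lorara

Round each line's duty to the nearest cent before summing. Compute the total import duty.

Line 1 (T-266, Casova, 3,326 units, $85,112.34):
Base rate for T-266 is 1% + $0.13/unit.
Duty = $85,112.34 × 1% + 3,326 × $0.13 = $1,283.50.
Line 2 (T-664, Talune, 3,512 liters, $164,712.80):
Base rate for T-664 is $2.31/liter.
Additional duty on T-664 from Talune: +19.3% ad valorem. Applied ad valorem rate = 19.3%.
Duty = $164,712.80 × 19.3% + 3,512 × $2.31 = $39,902.29.
Line 3 (C-711, Talune, 2,815 m², $511,006.95):
Base rate for C-711 is $3.69/m².
C-711 has an FTA preferential rate, but origin Talune is not Lorara; base rate stands.
Additional duty on C-711 from Talune: +63.3% ad valorem. Applied ad valorem rate = 63.3%.
Duty = $511,006.95 × 63.3% + 2,815 × $3.69 = $333,854.75.
Line 4 (F-308, Lorara, 1,391 kg, $254,914.66):
Base rate for F-308 is 19.5%.
Origin Lorara qualifies under the Zoreth–Lorara agreement and F-308 is covered: preferential rate Free applies instead.
Duty = $254,914.66 × 0% = $0.00.
Total = $1,283.50 + $39,902.29 + $333,854.75 + $0.00 = $375,040.54.

$375,040.54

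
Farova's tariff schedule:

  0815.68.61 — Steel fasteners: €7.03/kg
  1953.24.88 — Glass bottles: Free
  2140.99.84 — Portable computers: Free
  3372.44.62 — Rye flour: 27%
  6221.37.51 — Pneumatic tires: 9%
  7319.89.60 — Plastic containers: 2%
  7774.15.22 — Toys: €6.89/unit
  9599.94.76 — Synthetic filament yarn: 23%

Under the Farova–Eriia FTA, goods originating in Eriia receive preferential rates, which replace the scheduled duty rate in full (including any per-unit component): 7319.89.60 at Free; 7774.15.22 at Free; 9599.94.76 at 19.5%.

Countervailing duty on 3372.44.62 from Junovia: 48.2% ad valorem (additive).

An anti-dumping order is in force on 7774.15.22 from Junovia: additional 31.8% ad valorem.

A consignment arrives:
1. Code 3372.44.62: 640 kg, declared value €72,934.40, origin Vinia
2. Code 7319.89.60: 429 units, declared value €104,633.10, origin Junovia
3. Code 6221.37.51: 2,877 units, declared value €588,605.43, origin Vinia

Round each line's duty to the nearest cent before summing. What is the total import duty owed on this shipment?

Line 1 (3372.44.62, Vinia, 640 kg, €72,934.40):
Base rate for 3372.44.62 is 27%.
The additional-duty order on 3372.44.62 targets Junovia, not Vinia; it does not apply.
Duty = €72,934.40 × 27% = €19,692.29.
Line 2 (7319.89.60, Junovia, 429 units, €104,633.10):
Base rate for 7319.89.60 is 2%.
7319.89.60 has an FTA preferential rate, but origin Junovia is not Eriia; base rate stands.
Duty = €104,633.10 × 2% = €2,092.66.
Line 3 (6221.37.51, Vinia, 2,877 units, €588,605.43):
Base rate for 6221.37.51 is 9%.
Duty = €588,605.43 × 9% = €52,974.49.
Total = €19,692.29 + €2,092.66 + €52,974.49 = €74,759.44.

€74,759.44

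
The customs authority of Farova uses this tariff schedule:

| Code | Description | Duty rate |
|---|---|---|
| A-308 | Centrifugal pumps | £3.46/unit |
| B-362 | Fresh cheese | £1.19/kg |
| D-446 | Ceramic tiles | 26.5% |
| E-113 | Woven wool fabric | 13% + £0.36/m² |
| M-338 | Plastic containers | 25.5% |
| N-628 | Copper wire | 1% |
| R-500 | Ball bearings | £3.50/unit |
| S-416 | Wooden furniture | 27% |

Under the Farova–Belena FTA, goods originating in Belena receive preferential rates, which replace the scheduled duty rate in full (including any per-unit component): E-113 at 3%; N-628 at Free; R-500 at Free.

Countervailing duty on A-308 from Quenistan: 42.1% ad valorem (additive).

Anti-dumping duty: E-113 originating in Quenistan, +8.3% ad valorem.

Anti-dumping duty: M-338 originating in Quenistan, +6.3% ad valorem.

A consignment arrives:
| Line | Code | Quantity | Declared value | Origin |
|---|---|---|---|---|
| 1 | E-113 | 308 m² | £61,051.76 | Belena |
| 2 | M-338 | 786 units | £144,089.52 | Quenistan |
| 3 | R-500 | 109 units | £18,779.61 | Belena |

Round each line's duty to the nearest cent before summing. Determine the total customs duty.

Line 1 (E-113, Belena, 308 m², £61,051.76):
Base rate for E-113 is 13% + £0.36/m².
Origin Belena qualifies under the Farova–Belena agreement and E-113 is covered: preferential rate 3% applies instead.
The additional-duty order on E-113 targets Quenistan, not Belena; it does not apply.
Duty = £61,051.76 × 3% = £1,831.55.
Line 2 (M-338, Quenistan, 786 units, £144,089.52):
Base rate for M-338 is 25.5%.
Additional duty on M-338 from Quenistan: +6.3%. Applied ad valorem rate: 25.5% + 6.3% = 31.8%.
Duty = £144,089.52 × 31.8% = £45,820.47.
Line 3 (R-500, Belena, 109 units, £18,779.61):
Base rate for R-500 is £3.50/unit.
Origin Belena qualifies under the Farova–Belena agreement and R-500 is covered: preferential rate Free applies instead.
Duty = £18,779.61 × 0% = £0.00.
Total = £1,831.55 + £45,820.47 + £0.00 = £47,652.02.

£47,652.02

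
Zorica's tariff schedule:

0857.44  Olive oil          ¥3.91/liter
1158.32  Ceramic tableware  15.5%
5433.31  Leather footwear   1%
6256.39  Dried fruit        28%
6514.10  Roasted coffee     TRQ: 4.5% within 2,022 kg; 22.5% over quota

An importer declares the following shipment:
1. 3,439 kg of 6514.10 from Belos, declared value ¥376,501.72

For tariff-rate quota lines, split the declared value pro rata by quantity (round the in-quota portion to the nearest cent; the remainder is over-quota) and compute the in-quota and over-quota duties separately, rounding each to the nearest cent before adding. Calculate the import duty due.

Line 1 (6514.10, Belos, 3,439 kg, ¥376,501.72):
Code 6514.10 is under a tariff-rate quota (threshold 2,022 kg). In-quota: 2,022 kg at 4.5%; over-quota: 1,417 kg at 22.5%.
Pro-rata value split: in-quota = ¥376,501.72 × 2,022/3,439 = ¥221,368.56; over-quota = ¥376,501.72 − ¥221,368.56 = ¥155,133.16.
In-quota duty = ¥221,368.56 × 4.5% = ¥9,961.59. Over-quota duty = ¥155,133.16 × 22.5% = ¥34,904.96.
Line duty = ¥9,961.59 + ¥34,904.96 = ¥44,866.55.

¥44,866.55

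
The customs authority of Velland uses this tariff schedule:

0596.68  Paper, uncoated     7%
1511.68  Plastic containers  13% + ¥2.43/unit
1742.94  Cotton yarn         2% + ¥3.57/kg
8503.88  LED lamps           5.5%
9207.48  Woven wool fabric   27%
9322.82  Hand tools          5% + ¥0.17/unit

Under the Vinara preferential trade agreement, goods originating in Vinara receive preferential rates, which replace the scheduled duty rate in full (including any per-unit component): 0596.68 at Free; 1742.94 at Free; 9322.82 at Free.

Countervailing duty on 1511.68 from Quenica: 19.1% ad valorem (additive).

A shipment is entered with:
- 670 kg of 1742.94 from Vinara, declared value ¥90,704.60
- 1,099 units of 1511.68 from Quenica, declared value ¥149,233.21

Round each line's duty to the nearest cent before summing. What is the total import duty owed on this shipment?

¥50,574.43

Line 1 (1742.94, Vinara, 670 kg, ¥90,704.60):
Base rate for 1742.94 is 2% + ¥3.57/kg.
Origin Vinara qualifies under the Velland–Vinara agreement and 1742.94 is covered: preferential rate Free applies instead.
Duty = ¥90,704.60 × 0% = ¥0.00.
Line 2 (1511.68, Quenica, 1,099 units, ¥149,233.21):
Base rate for 1511.68 is 13% + ¥2.43/unit.
Additional duty on 1511.68 from Quenica: +19.1%. Applied ad valorem rate: 13% + 19.1% = 32.1%.
Duty = ¥149,233.21 × 32.1% + 1,099 × ¥2.43 = ¥50,574.43.
Total = ¥0.00 + ¥50,574.43 = ¥50,574.43.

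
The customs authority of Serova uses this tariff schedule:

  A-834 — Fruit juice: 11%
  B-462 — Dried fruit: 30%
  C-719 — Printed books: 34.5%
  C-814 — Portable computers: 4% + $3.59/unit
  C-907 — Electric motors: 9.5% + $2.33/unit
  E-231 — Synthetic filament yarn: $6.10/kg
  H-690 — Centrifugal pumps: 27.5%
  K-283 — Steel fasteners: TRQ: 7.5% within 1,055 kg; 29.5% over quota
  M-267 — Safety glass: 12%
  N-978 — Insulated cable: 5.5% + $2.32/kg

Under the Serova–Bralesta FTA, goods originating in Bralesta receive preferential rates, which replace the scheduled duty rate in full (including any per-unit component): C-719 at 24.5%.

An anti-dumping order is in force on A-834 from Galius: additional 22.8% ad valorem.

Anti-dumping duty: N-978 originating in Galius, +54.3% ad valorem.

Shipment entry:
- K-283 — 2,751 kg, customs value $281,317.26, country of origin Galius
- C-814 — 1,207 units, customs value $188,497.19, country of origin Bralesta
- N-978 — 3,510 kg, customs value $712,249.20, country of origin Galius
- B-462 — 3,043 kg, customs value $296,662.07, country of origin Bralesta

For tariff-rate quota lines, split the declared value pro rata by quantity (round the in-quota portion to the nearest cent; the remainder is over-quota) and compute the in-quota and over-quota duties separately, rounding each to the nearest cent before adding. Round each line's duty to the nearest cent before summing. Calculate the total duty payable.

$594,193.90

Line 1 (K-283, Galius, 2,751 kg, $281,317.26):
Code K-283 is under a tariff-rate quota (threshold 1,055 kg). In-quota: 1,055 kg at 7.5%; over-quota: 1,696 kg at 29.5%.
Pro-rata value split: in-quota = $281,317.26 × 1,055/2,751 = $107,884.30; over-quota = $281,317.26 − $107,884.30 = $173,432.96.
In-quota duty = $107,884.30 × 7.5% = $8,091.32. Over-quota duty = $173,432.96 × 29.5% = $51,162.72.
Line duty = $8,091.32 + $51,162.72 = $59,254.04.
Line 2 (C-814, Bralesta, 1,207 units, $188,497.19):
Base rate for C-814 is 4% + $3.59/unit.
Origin Bralesta is the FTA partner but C-814 is not on the preference list; base rate stands.
Duty = $188,497.19 × 4% + 1,207 × $3.59 = $11,873.02.
Line 3 (N-978, Galius, 3,510 kg, $712,249.20):
Base rate for N-978 is 5.5% + $2.32/kg.
Additional duty on N-978 from Galius: +54.3%. Applied ad valorem rate: 5.5% + 54.3% = 59.8%.
Duty = $712,249.20 × 59.8% + 3,510 × $2.32 = $434,068.22.
Line 4 (B-462, Bralesta, 3,043 kg, $296,662.07):
Base rate for B-462 is 30%.
Origin Bralesta is the FTA partner but B-462 is not on the preference list; base rate stands.
Duty = $296,662.07 × 30% = $88,998.62.
Total = $59,254.04 + $11,873.02 + $434,068.22 + $88,998.62 = $594,193.90.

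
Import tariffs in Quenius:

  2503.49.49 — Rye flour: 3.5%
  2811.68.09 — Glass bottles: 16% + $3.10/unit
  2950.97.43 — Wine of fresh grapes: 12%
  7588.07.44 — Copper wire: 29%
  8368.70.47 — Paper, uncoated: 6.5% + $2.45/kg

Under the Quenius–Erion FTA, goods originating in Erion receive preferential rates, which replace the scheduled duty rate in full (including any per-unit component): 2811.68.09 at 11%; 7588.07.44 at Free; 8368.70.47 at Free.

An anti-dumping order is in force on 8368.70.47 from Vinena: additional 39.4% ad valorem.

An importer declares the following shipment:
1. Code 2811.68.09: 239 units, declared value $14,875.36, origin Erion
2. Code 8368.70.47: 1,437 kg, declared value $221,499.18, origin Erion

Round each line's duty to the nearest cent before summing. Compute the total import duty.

$1,636.29

Line 1 (2811.68.09, Erion, 239 units, $14,875.36):
Base rate for 2811.68.09 is 16% + $3.10/unit.
Origin Erion qualifies under the Quenius–Erion agreement and 2811.68.09 is covered: preferential rate 11% applies instead.
Duty = $14,875.36 × 11% = $1,636.29.
Line 2 (8368.70.47, Erion, 1,437 kg, $221,499.18):
Base rate for 8368.70.47 is 6.5% + $2.45/kg.
Origin Erion qualifies under the Quenius–Erion agreement and 8368.70.47 is covered: preferential rate Free applies instead.
The additional-duty order on 8368.70.47 targets Vinena, not Erion; it does not apply.
Duty = $221,499.18 × 0% = $0.00.
Total = $1,636.29 + $0.00 = $1,636.29.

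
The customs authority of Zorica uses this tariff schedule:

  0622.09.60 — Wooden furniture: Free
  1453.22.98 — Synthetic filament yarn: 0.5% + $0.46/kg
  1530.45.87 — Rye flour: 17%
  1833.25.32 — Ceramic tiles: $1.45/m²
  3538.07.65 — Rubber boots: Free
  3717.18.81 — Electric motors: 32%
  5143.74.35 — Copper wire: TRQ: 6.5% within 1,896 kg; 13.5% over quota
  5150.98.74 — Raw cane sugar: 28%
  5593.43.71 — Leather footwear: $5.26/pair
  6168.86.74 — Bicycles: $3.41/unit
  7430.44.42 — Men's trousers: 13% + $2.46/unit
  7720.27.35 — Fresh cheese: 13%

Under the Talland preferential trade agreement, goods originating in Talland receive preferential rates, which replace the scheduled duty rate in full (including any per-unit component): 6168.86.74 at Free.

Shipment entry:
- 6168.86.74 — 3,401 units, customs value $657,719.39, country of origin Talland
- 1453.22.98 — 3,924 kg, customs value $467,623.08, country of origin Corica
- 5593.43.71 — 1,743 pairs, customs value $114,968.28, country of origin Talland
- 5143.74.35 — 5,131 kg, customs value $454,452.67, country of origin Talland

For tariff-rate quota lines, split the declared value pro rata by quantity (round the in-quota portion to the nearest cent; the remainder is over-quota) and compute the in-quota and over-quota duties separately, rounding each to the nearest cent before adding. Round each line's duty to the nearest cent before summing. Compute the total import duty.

Line 1 (6168.86.74, Talland, 3,401 units, $657,719.39):
Base rate for 6168.86.74 is $3.41/unit.
Origin Talland qualifies under the Zorica–Talland agreement and 6168.86.74 is covered: preferential rate Free applies instead.
Duty = $657,719.39 × 0% = $0.00.
Line 2 (1453.22.98, Corica, 3,924 kg, $467,623.08):
Base rate for 1453.22.98 is 0.5% + $0.46/kg.
Duty = $467,623.08 × 0.5% + 3,924 × $0.46 = $4,143.16.
Line 3 (5593.43.71, Talland, 1,743 pairs, $114,968.28):
Base rate for 5593.43.71 is $5.26/pair.
Origin Talland is the FTA partner but 5593.43.71 is not on the preference list; base rate stands.
Duty = 1,743 × $5.26 = $9,168.18.
Line 4 (5143.74.35, Talland, 5,131 kg, $454,452.67):
Code 5143.74.35 is under a tariff-rate quota (threshold 1,896 kg). In-quota: 1,896 kg at 6.5%; over-quota: 3,235 kg at 13.5%.
Pro-rata value split: in-quota = $454,452.67 × 1,896/5,131 = $167,928.72; over-quota = $454,452.67 − $167,928.72 = $286,523.95.
In-quota duty = $167,928.72 × 6.5% = $10,915.37. Over-quota duty = $286,523.95 × 13.5% = $38,680.73.
Line duty = $10,915.37 + $38,680.73 = $49,596.10.
Total = $0.00 + $4,143.16 + $9,168.18 + $49,596.10 = $62,907.44.

$62,907.44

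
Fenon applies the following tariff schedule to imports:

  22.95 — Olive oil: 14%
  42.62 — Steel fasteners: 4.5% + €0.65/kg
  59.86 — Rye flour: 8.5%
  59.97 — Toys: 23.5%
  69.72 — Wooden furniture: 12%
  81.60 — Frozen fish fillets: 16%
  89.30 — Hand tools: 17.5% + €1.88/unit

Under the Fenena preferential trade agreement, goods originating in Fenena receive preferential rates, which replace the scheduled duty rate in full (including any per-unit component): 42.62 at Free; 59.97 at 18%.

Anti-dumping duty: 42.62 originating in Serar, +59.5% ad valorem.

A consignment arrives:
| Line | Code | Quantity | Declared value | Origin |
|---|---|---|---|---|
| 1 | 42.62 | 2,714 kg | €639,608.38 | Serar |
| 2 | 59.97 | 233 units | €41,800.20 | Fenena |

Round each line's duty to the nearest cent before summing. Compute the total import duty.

Line 1 (42.62, Serar, 2,714 kg, €639,608.38):
Base rate for 42.62 is 4.5% + €0.65/kg.
42.62 has an FTA preferential rate, but origin Serar is not Fenena; base rate stands.
Additional duty on 42.62 from Serar: +59.5%. Applied ad valorem rate: 4.5% + 59.5% = 64%.
Duty = €639,608.38 × 64% + 2,714 × €0.65 = €411,113.46.
Line 2 (59.97, Fenena, 233 units, €41,800.20):
Base rate for 59.97 is 23.5%.
Origin Fenena qualifies under the Fenon–Fenena agreement and 59.97 is covered: preferential rate 18% applies instead.
Duty = €41,800.20 × 18% = €7,524.04.
Total = €411,113.46 + €7,524.04 = €418,637.50.

€418,637.50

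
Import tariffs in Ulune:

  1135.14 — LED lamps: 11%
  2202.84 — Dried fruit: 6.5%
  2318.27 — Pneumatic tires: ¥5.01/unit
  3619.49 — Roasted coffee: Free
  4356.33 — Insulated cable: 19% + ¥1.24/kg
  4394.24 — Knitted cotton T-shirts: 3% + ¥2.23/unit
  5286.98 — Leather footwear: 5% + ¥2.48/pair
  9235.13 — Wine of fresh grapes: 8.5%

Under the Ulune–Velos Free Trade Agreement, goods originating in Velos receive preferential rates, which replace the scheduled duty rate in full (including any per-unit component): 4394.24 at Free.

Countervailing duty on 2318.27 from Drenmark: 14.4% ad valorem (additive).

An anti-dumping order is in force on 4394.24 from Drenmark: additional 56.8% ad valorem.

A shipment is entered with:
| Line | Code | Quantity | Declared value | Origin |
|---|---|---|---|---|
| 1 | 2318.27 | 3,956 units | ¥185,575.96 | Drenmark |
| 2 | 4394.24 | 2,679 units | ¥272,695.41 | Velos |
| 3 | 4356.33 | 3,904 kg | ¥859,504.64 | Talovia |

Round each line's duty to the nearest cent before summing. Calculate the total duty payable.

¥214,689.34

Line 1 (2318.27, Drenmark, 3,956 units, ¥185,575.96):
Base rate for 2318.27 is ¥5.01/unit.
Additional duty on 2318.27 from Drenmark: +14.4% ad valorem. Applied ad valorem rate = 14.4%.
Duty = ¥185,575.96 × 14.4% + 3,956 × ¥5.01 = ¥46,542.50.
Line 2 (4394.24, Velos, 2,679 units, ¥272,695.41):
Base rate for 4394.24 is 3% + ¥2.23/unit.
Origin Velos qualifies under the Ulune–Velos agreement and 4394.24 is covered: preferential rate Free applies instead.
The additional-duty order on 4394.24 targets Drenmark, not Velos; it does not apply.
Duty = ¥272,695.41 × 0% = ¥0.00.
Line 3 (4356.33, Talovia, 3,904 kg, ¥859,504.64):
Base rate for 4356.33 is 19% + ¥1.24/kg.
Duty = ¥859,504.64 × 19% + 3,904 × ¥1.24 = ¥168,146.84.
Total = ¥46,542.50 + ¥0.00 + ¥168,146.84 = ¥214,689.34.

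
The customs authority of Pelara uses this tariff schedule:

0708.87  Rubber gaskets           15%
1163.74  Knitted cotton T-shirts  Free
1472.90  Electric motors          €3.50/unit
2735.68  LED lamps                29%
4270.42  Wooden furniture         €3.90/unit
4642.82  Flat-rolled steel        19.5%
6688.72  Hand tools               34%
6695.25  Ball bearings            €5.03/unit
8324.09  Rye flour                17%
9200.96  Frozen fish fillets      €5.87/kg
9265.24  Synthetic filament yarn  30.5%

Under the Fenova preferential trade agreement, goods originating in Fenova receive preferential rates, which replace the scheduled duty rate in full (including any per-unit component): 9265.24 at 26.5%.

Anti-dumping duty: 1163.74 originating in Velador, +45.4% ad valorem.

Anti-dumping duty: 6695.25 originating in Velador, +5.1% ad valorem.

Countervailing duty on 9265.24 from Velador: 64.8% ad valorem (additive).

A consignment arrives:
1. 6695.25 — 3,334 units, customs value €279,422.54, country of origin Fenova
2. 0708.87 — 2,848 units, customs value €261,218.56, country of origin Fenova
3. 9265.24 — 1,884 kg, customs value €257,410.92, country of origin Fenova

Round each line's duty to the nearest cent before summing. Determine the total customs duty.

Line 1 (6695.25, Fenova, 3,334 units, €279,422.54):
Base rate for 6695.25 is €5.03/unit.
Origin Fenova is the FTA partner but 6695.25 is not on the preference list; base rate stands.
The additional-duty order on 6695.25 targets Velador, not Fenova; it does not apply.
Duty = 3,334 × €5.03 = €16,770.02.
Line 2 (0708.87, Fenova, 2,848 units, €261,218.56):
Base rate for 0708.87 is 15%.
Origin Fenova is the FTA partner but 0708.87 is not on the preference list; base rate stands.
Duty = €261,218.56 × 15% = €39,182.78.
Line 3 (9265.24, Fenova, 1,884 kg, €257,410.92):
Base rate for 9265.24 is 30.5%.
Origin Fenova qualifies under the Pelara–Fenova agreement and 9265.24 is covered: preferential rate 26.5% applies instead.
The additional-duty order on 9265.24 targets Velador, not Fenova; it does not apply.
Duty = €257,410.92 × 26.5% = €68,213.89.
Total = €16,770.02 + €39,182.78 + €68,213.89 = €124,166.69.

€124,166.69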